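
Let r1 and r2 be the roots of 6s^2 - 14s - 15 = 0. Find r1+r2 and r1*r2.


For as^2+bs+c=0: sum = -b/a, product = c/a.
a=6, b=-14, c=-15
Sum = -(-14)/6 = 7/3
Product = (-15)/6 = -5/2


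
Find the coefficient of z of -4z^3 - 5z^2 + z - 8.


Read off the coefficient of z: 1


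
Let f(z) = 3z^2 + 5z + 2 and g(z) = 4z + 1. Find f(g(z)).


Substitute g(z) into f:
f(g(z)) = 3*(4z + 1)^2 + 5*(4z + 1) + 2
(4z + 1)^2 = 16z^2 + 8z + 1
Expand and combine: 48z^2 + 44z + 10


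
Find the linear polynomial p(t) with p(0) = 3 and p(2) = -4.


p(t) = mt + b. Using p(0)=3, p(2)=-4:
m = (3 + 4)/(0 - 2) = 7/-2 = -7/2
b = 3 - m*(0) = 3 = 3
p(t) = -(7/2)t + 3


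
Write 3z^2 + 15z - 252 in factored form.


Roots satisfy r1 + r2 = -b/a = -5 and r1*r2 = c/a = -84.
So r1 = -12, r2 = 7.
3z^2 + 15z - 252 = 3(z - r1)(z - r2) = 3(z + 12)(z - 7)


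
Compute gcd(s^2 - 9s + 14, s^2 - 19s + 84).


Factor each:
  s^2 - 9s + 14 = (s - 7)(s - 2)
  s^2 - 19s + 84 = (s - 7)(s - 12)
Common monic factor: s - 7


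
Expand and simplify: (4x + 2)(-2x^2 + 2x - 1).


Distribute each term of the first polynomial:
  (4x)(-2x^2 + 2x - 1) = -8x^3 + 8x^2 - 4x
  (2)(-2x^2 + 2x - 1) = -4x^2 + 4x - 2
Sum: -8x^3 + 4x^2 - 2


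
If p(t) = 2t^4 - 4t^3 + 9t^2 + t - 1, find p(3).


Using direct substitution:
  2 * (3)^4 = 162
  -4 * (3)^3 = -108
  9 * (3)^2 = 81
  1 * (3)^1 = 3
  constant: -1
Sum = 162 - 108 + 81 + 3 - 1 = 137


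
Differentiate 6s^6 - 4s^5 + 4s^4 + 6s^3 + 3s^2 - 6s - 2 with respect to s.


Apply the power rule term by term:
  d/ds(6s^6) = 36s^5
  d/ds(-4s^5) = -20s^4
  d/ds(4s^4) = 16s^3
  d/ds(6s^3) = 18s^2
  d/ds(3s^2) = 6s
  d/ds(-6s) = -6
  d/ds(-2) = 0
p'(s) = 36s^5 - 20s^4 + 16s^3 + 18s^2 + 6s - 6


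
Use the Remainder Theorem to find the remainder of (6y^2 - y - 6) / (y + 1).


By the Remainder Theorem, the remainder equals p(-1):
  6*(-1)^2 = 6
  -1*(-1)^1 = 1
  constant: -6
Sum: 6 + 1 - 6 = 1


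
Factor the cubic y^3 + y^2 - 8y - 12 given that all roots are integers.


Try integer roots (divisors of -12). y=-2: p(-2)=0.
Divide out (y + 2): quotient is y^2 - y - 6.
Factor the quadratic: (y - 3)(y + 2)
Result: (y + 2)(y - 3)(y + 2)


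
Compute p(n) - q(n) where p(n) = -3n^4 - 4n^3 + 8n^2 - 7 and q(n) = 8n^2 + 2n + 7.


Distribute the minus sign:
  (-3n^4 - 4n^3 + 8n^2 - 7)
- (8n^2 + 2n + 7)
Negate second polynomial: -8n^2 - 2n - 7
Add: -3n^4 - 4n^3 - 2n - 14


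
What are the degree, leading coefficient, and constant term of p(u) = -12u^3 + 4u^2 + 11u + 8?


Highest power of u is 3, with coefficient -12. Constant term is 8.
Degree = 3, leading coefficient = -12, constant term = 8


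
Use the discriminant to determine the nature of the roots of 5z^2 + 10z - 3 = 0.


D = b^2 - 4ac = (10)^2 - 4(5)(-3) = 100 + 60 = 160
Since D > 0: two distinct irrational roots


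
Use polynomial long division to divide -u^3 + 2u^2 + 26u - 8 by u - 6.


(-u^3 + 2u^2 + 26u - 8) / (u - 6)
Step 1: -u^2 * (u - 6) = -u^3 + 6u^2; subtract.
Step 2: -4u * (u - 6) = -4u^2 + 24u; subtract.
Step 3: 2 * (u - 6) = 2u - 12; subtract.
Quotient: -u^2 - 4u + 2, Remainder: 4


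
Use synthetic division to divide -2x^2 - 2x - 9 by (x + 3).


Synthetic division with c = -3. Coefficients: -2, -2, -9
Bring down -2.
  -2 * -3 = 6; 6 - 2 = 4
  4 * -3 = -12; -12 - 9 = -21
Quotient: -2x + 4, Remainder: -21


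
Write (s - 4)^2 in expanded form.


Expand (s - 4)^2 by repeated multiplication:
= s^2 - 8s + 16


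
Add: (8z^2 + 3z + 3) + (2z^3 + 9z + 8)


Align terms by degree and add:
  8z^2 + 3z + 3
+ 2z^3 + 9z + 8
= 2z^3 + 8z^2 + 12z + 11


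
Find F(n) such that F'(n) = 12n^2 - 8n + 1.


Reverse power rule on each term:
  ∫ 12n^2 dn = 4n^3
  ∫ -8n dn = -4n^2
  ∫ 1 dn = n
F(n) = 4n^3 - 4n^2 + n + C


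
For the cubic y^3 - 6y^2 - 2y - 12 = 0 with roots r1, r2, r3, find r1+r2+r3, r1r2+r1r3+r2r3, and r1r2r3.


Monic cubic y^3+by^2+cy+d=0: sum=-b, pairwise sum=c, product=-d.
b=-6, c=-2, d=-12
r1+r2+r3 = 6
r1r2+r1r3+r2r3 = -2
r1r2r3 = 12


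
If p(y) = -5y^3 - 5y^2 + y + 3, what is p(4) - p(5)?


p(4) = -393
p(5) = -742
p(4) - p(5) = -393 + 742 = 349


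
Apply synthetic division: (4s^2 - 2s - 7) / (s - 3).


Synthetic division with c = 3. Coefficients: 4, -2, -7
Bring down 4.
  4 * 3 = 12; 12 - 2 = 10
  10 * 3 = 30; 30 - 7 = 23
Quotient: 4s + 10, Remainder: 23


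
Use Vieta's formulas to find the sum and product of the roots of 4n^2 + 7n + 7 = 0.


For an^2+bn+c=0: sum = -b/a, product = c/a.
a=4, b=7, c=7
Sum = -(7)/4 = -7/4
Product = (7)/4 = 7/4


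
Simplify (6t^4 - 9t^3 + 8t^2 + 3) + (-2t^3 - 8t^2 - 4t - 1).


Align terms by degree and add:
  6t^4 - 9t^3 + 8t^2 + 3
  -2t^3 - 8t^2 - 4t - 1
= 6t^4 - 11t^3 - 4t + 2


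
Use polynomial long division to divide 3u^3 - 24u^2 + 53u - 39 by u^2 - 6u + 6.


(3u^3 - 24u^2 + 53u - 39) / (u^2 - 6u + 6)
Step 1: 3u * (u^2 - 6u + 6) = 3u^3 - 18u^2 + 18u; subtract.
Step 2: -6 * (u^2 - 6u + 6) = -6u^2 + 36u - 36; subtract.
Quotient: 3u - 6, Remainder: -u - 3


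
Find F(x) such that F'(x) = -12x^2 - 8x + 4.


Reverse power rule on each term:
  ∫ -12x^2 dx = -4x^3
  ∫ -8x dx = -4x^2
  ∫ 4 dx = 4x
F(x) = -4x^3 - 4x^2 + 4x + C


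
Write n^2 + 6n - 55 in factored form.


Roots satisfy r1 + r2 = -b/a = -6 and r1*r2 = c/a = -55.
So r1 = -11, r2 = 5.
n^2 + 6n - 55 = (n - r1)(n - r2) = (n + 11)(n - 5)


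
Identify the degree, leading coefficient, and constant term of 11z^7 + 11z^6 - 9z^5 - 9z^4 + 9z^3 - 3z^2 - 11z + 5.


Highest power of z is 7, with coefficient 11. Constant term is 5.
Degree = 7, leading coefficient = 11, constant term = 5


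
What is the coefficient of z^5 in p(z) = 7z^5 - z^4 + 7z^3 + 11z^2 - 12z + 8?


Read off the coefficient of z^5: 7


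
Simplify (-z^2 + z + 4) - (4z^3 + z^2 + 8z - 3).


Distribute the minus sign:
  (-z^2 + z + 4)
- (4z^3 + z^2 + 8z - 3)
Negate second polynomial: -4z^3 - z^2 - 8z + 3
Add: -4z^3 - 2z^2 - 7z + 7


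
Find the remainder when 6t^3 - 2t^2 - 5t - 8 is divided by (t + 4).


By the Remainder Theorem, the remainder equals p(-4):
  6*(-4)^3 = -384
  -2*(-4)^2 = -32
  -5*(-4)^1 = 20
  constant: -8
Sum: -384 - 32 + 20 - 8 = -404


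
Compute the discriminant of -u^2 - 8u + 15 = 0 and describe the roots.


D = b^2 - 4ac = (-8)^2 - 4(-1)(15) = 64 + 60 = 124
Since D > 0: two distinct irrational roots


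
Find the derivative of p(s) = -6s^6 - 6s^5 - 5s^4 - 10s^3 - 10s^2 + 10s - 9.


Apply the power rule term by term:
  d/ds(-6s^6) = -36s^5
  d/ds(-6s^5) = -30s^4
  d/ds(-5s^4) = -20s^3
  d/ds(-10s^3) = -30s^2
  d/ds(-10s^2) = -20s
  d/ds(10s) = 10
  d/ds(-9) = 0
p'(s) = -36s^5 - 30s^4 - 20s^3 - 30s^2 - 20s + 10


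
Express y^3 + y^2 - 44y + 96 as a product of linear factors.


Try integer roots (divisors of 96). y=-8: p(-8)=0.
Divide out (y + 8): quotient is y^2 - 7y + 12.
Factor the quadratic: (y - 3)(y - 4)
Result: (y + 8)(y - 3)(y - 4)


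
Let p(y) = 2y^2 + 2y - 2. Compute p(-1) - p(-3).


p(-1) = -2
p(-3) = 10
p(-1) - p(-3) = -2 - 10 = -12


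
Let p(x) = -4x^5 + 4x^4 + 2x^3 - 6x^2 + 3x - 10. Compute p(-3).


Using direct substitution:
  -4 * (-3)^5 = 972
  4 * (-3)^4 = 324
  2 * (-3)^3 = -54
  -6 * (-3)^2 = -54
  3 * (-3)^1 = -9
  constant: -10
Sum = 972 + 324 - 54 - 54 - 9 - 10 = 1169


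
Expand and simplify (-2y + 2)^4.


Expand (-2y + 2)^4 by repeated multiplication:
  (-2y + 2)^2 = 4y^2 - 8y + 4
  (-2y + 2)^3 = -8y^3 + 24y^2 - 24y + 8
= 16y^4 - 64y^3 + 96y^2 - 64y + 16


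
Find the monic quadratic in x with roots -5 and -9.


p(x) = (x + 5)(x + 9)
Expand: x^2 + 14x + 45


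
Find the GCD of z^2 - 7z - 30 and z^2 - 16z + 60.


Factor each:
  z^2 - 7z - 30 = (z - 10)(z + 3)
  z^2 - 16z + 60 = (z - 10)(z - 6)
Common monic factor: z - 10


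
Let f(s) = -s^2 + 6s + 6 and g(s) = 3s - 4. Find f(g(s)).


Substitute g(s) into f:
f(g(s)) = -1*(3s - 4)^2 + 6*(3s - 4) + 6
(3s - 4)^2 = 9s^2 - 24s + 16
Expand and combine: -9s^2 + 42s - 34


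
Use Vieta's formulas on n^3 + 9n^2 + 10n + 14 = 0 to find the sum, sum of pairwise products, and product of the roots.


Monic cubic n^3+bn^2+cn+d=0: sum=-b, pairwise sum=c, product=-d.
b=9, c=10, d=14
r1+r2+r3 = -9
r1r2+r1r3+r2r3 = 10
r1r2r3 = -14


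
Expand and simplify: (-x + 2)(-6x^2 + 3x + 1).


Distribute each term of the first polynomial:
  (-x)(-6x^2 + 3x + 1) = 6x^3 - 3x^2 - x
  (2)(-6x^2 + 3x + 1) = -12x^2 + 6x + 2
Sum: 6x^3 - 15x^2 + 5x + 2


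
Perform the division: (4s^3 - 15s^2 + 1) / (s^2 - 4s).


(4s^3 - 15s^2 + 1) / (s^2 - 4s)
Step 1: 4s * (s^2 - 4s) = 4s^3 - 16s^2; subtract.
Step 2: 1 * (s^2 - 4s) = s^2 - 4s; subtract.
Quotient: 4s + 1, Remainder: 4s + 1


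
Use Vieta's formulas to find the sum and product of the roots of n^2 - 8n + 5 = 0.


For an^2+bn+c=0: sum = -b/a, product = c/a.
a=1, b=-8, c=5
Sum = -(-8)/1 = 8
Product = (5)/1 = 5


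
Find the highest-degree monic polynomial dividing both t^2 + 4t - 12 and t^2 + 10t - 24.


Factor each:
  t^2 + 4t - 12 = (t - 2)(t + 6)
  t^2 + 10t - 24 = (t - 2)(t + 12)
Common monic factor: t - 2


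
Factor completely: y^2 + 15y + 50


Roots satisfy r1 + r2 = -b/a = -15 and r1*r2 = c/a = 50.
So r1 = -10, r2 = -5.
y^2 + 15y + 50 = (y - r1)(y - r2) = (y + 10)(y + 5)


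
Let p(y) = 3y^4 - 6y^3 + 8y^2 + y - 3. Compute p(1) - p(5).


p(1) = 3
p(5) = 1327
p(1) - p(5) = 3 - 1327 = -1324


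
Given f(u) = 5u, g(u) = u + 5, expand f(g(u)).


Substitute g(u) into f:
f(g(u)) = 5*(u + 5)
Expand and combine: 5u + 25


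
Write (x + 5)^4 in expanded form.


Expand (x + 5)^4 by repeated multiplication:
  (x + 5)^2 = x^2 + 10x + 25
  (x + 5)^3 = x^3 + 15x^2 + 75x + 125
= x^4 + 20x^3 + 150x^2 + 500x + 625


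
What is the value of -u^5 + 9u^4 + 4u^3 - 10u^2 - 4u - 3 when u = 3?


Using direct substitution:
  -1 * (3)^5 = -243
  9 * (3)^4 = 729
  4 * (3)^3 = 108
  -10 * (3)^2 = -90
  -4 * (3)^1 = -12
  constant: -3
Sum = -243 + 729 + 108 - 90 - 12 - 3 = 489


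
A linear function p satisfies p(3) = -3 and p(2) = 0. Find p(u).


p(u) = mu + b. Using p(3)=-3, p(2)=0:
m = (-3)/(3 - 2) = -3/1 = -3
b = -3 - m*(3) = -3 + 9 = 6
p(u) = -3u + 6


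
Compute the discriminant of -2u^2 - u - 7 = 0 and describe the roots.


D = b^2 - 4ac = (-1)^2 - 4(-2)(-7) = 1 - 56 = -55
Since D < 0: two complex conjugate roots (no real roots)


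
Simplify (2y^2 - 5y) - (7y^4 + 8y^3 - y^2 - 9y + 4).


Distribute the minus sign:
  (2y^2 - 5y)
- (7y^4 + 8y^3 - y^2 - 9y + 4)
Negate second polynomial: -7y^4 - 8y^3 + y^2 + 9y - 4
Add: -7y^4 - 8y^3 + 3y^2 + 4y - 4


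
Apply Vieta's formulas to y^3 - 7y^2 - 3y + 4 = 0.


Monic cubic y^3+by^2+cy+d=0: sum=-b, pairwise sum=c, product=-d.
b=-7, c=-3, d=4
r1+r2+r3 = 7
r1r2+r1r3+r2r3 = -3
r1r2r3 = -4


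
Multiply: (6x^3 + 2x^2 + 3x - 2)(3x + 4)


Distribute each term of the first polynomial:
  (6x^3)(3x + 4) = 18x^4 + 24x^3
  (2x^2)(3x + 4) = 6x^3 + 8x^2
  (3x)(3x + 4) = 9x^2 + 12x
  (-2)(3x + 4) = -6x - 8
Sum: 18x^4 + 30x^3 + 17x^2 + 6x - 8


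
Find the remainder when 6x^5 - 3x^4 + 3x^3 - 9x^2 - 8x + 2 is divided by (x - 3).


By the Remainder Theorem, the remainder equals p(3):
  6*(3)^5 = 1458
  -3*(3)^4 = -243
  3*(3)^3 = 81
  -9*(3)^2 = -81
  -8*(3)^1 = -24
  constant: 2
Sum: 1458 - 243 + 81 - 81 - 24 + 2 = 1193


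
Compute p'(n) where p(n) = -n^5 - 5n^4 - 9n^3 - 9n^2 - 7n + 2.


Apply the power rule term by term:
  d/dn(-n^5) = -5n^4
  d/dn(-5n^4) = -20n^3
  d/dn(-9n^3) = -27n^2
  d/dn(-9n^2) = -18n
  d/dn(-7n) = -7
  d/dn(2) = 0
p'(n) = -5n^4 - 20n^3 - 27n^2 - 18n - 7


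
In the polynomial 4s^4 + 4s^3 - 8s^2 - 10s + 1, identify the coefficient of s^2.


Read off the coefficient of s^2: -8


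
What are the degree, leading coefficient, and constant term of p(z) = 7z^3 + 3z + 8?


Highest power of z is 3, with coefficient 7. Constant term is 8.
Degree = 3, leading coefficient = 7, constant term = 8


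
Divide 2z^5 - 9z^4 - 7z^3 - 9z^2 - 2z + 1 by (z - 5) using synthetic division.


Synthetic division with c = 5. Coefficients: 2, -9, -7, -9, -2, 1
Bring down 2.
  2 * 5 = 10; 10 - 9 = 1
  1 * 5 = 5; 5 - 7 = -2
  -2 * 5 = -10; -10 - 9 = -19
  -19 * 5 = -95; -95 - 2 = -97
  -97 * 5 = -485; -485 + 1 = -484
Quotient: 2z^4 + z^3 - 2z^2 - 19z - 97, Remainder: -484


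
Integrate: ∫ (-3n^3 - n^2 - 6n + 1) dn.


Reverse power rule on each term:
  ∫ -3n^3 dn = -(3/4)n^4
  ∫ -n^2 dn = -(1/3)n^3
  ∫ -6n dn = -3n^2
  ∫ 1 dn = n
F(n) = -(3/4)n^4 - (1/3)n^3 - 3n^2 + n + C


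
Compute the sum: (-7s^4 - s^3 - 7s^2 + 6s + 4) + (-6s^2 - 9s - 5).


Align terms by degree and add:
  -7s^4 - s^3 - 7s^2 + 6s + 4
  -6s^2 - 9s - 5
= -7s^4 - s^3 - 13s^2 - 3s - 1


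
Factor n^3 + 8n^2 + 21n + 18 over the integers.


Try integer roots (divisors of 18). n=-3: p(-3)=0.
Divide out (n + 3): quotient is n^2 + 5n + 6.
Factor the quadratic: (n + 3)(n + 2)
Result: (n + 3)(n + 3)(n + 2)


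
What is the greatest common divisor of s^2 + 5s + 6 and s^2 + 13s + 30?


Factor each:
  s^2 + 5s + 6 = (s + 3)(s + 2)
  s^2 + 13s + 30 = (s + 3)(s + 10)
Common monic factor: s + 3


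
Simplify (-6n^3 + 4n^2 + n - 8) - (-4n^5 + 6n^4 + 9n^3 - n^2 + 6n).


Distribute the minus sign:
  (-6n^3 + 4n^2 + n - 8)
- (-4n^5 + 6n^4 + 9n^3 - n^2 + 6n)
Negate second polynomial: 4n^5 - 6n^4 - 9n^3 + n^2 - 6n
Add: 4n^5 - 6n^4 - 15n^3 + 5n^2 - 5n - 8


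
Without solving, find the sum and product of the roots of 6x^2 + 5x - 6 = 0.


For ax^2+bx+c=0: sum = -b/a, product = c/a.
a=6, b=5, c=-6
Sum = -(5)/6 = -5/6
Product = (-6)/6 = -1


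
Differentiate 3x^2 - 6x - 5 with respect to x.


Apply the power rule term by term:
  d/dx(3x^2) = 6x
  d/dx(-6x) = -6
  d/dx(-5) = 0
p'(x) = 6x - 6


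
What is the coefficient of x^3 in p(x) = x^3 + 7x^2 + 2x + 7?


Read off the coefficient of x^3: 1


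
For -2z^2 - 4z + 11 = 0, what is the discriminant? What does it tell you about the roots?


D = b^2 - 4ac = (-4)^2 - 4(-2)(11) = 16 + 88 = 104
Since D > 0: two distinct irrational roots


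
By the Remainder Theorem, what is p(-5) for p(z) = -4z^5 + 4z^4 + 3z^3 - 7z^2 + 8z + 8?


By the Remainder Theorem, the remainder equals p(-5):
  -4*(-5)^5 = 12500
  4*(-5)^4 = 2500
  3*(-5)^3 = -375
  -7*(-5)^2 = -175
  8*(-5)^1 = -40
  constant: 8
Sum: 12500 + 2500 - 375 - 175 - 40 + 8 = 14418


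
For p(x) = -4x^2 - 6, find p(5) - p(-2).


p(5) = -106
p(-2) = -22
p(5) - p(-2) = -106 + 22 = -84


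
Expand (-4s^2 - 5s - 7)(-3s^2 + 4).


Distribute each term of the first polynomial:
  (-4s^2)(-3s^2 + 4) = 12s^4 - 16s^2
  (-5s)(-3s^2 + 4) = 15s^3 - 20s
  (-7)(-3s^2 + 4) = 21s^2 - 28
Sum: 12s^4 + 15s^3 + 5s^2 - 20s - 28


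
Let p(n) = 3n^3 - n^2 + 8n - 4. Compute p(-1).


Using direct substitution:
  3 * (-1)^3 = -3
  -1 * (-1)^2 = -1
  8 * (-1)^1 = -8
  constant: -4
Sum = -3 - 1 - 8 - 4 = -16


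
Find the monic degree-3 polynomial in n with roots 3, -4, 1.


p(n) = (n - 3)(n + 4)(n - 1)
Expand: n^3 - 13n + 12


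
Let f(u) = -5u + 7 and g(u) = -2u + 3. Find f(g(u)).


Substitute g(u) into f:
f(g(u)) = -5*(-2u + 3) + 7
Expand and combine: 10u - 8


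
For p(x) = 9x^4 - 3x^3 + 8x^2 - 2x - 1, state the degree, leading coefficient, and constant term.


Highest power of x is 4, with coefficient 9. Constant term is -1.
Degree = 4, leading coefficient = 9, constant term = -1


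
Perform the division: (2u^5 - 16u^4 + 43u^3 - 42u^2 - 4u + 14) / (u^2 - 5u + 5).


(2u^5 - 16u^4 + 43u^3 - 42u^2 - 4u + 14) / (u^2 - 5u + 5)
Step 1: 2u^3 * (u^2 - 5u + 5) = 2u^5 - 10u^4 + 10u^3; subtract.
Step 2: -6u^2 * (u^2 - 5u + 5) = -6u^4 + 30u^3 - 30u^2; subtract.
Step 3: 3u * (u^2 - 5u + 5) = 3u^3 - 15u^2 + 15u; subtract.
Step 4: 3 * (u^2 - 5u + 5) = 3u^2 - 15u + 15; subtract.
Quotient: 2u^3 - 6u^2 + 3u + 3, Remainder: -4u - 1


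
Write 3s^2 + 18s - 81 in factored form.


Roots satisfy r1 + r2 = -b/a = -6 and r1*r2 = c/a = -27.
So r1 = -9, r2 = 3.
3s^2 + 18s - 81 = 3(s - r1)(s - r2) = 3(s + 9)(s - 3)


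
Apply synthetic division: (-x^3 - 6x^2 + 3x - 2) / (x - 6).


Synthetic division with c = 6. Coefficients: -1, -6, 3, -2
Bring down -1.
  -1 * 6 = -6; -6 - 6 = -12
  -12 * 6 = -72; -72 + 3 = -69
  -69 * 6 = -414; -414 - 2 = -416
Quotient: -x^2 - 12x - 69, Remainder: -416


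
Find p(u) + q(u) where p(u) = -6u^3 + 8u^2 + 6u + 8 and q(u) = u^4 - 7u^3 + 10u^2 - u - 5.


Align terms by degree and add:
  -6u^3 + 8u^2 + 6u + 8
+ u^4 - 7u^3 + 10u^2 - u - 5
= u^4 - 13u^3 + 18u^2 + 5u + 3


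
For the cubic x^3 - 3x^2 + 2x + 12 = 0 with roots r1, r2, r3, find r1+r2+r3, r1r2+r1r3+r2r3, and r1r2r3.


Monic cubic x^3+bx^2+cx+d=0: sum=-b, pairwise sum=c, product=-d.
b=-3, c=2, d=12
r1+r2+r3 = 3
r1r2+r1r3+r2r3 = 2
r1r2r3 = -12


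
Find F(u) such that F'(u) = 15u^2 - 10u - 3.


Reverse power rule on each term:
  ∫ 15u^2 du = 5u^3
  ∫ -10u du = -5u^2
  ∫ -3 du = -3u
F(u) = 5u^3 - 5u^2 - 3u + C


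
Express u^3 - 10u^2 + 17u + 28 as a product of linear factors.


Try integer roots (divisors of 28). u=7: p(7)=0.
Divide out (u - 7): quotient is u^2 - 3u - 4.
Factor the quadratic: (u + 1)(u - 4)
Result: (u - 7)(u + 1)(u - 4)


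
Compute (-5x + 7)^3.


Expand (-5x + 7)^3 by repeated multiplication:
  (-5x + 7)^2 = 25x^2 - 70x + 49
= -125x^3 + 525x^2 - 735x + 343


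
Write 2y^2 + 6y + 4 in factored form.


Roots satisfy r1 + r2 = -b/a = -3 and r1*r2 = c/a = 2.
So r1 = -2, r2 = -1.
2y^2 + 6y + 4 = 2(y - r1)(y - r2) = 2(y + 2)(y + 1)


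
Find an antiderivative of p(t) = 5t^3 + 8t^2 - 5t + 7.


Reverse power rule on each term:
  ∫ 5t^3 dt = (5/4)t^4
  ∫ 8t^2 dt = (8/3)t^3
  ∫ -5t dt = -(5/2)t^2
  ∫ 7 dt = 7t
F(t) = (5/4)t^4 + (8/3)t^3 - (5/2)t^2 + 7t + C


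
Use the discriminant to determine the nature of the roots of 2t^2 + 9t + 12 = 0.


D = b^2 - 4ac = (9)^2 - 4(2)(12) = 81 - 96 = -15
Since D < 0: two complex conjugate roots (no real roots)


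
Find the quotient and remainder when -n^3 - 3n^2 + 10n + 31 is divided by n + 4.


(-n^3 - 3n^2 + 10n + 31) / (n + 4)
Step 1: -n^2 * (n + 4) = -n^3 - 4n^2; subtract.
Step 2: n * (n + 4) = n^2 + 4n; subtract.
Step 3: 6 * (n + 4) = 6n + 24; subtract.
Quotient: -n^2 + n + 6, Remainder: 7


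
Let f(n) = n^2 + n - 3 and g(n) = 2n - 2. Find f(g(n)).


Substitute g(n) into f:
f(g(n)) = 1*(2n - 2)^2 + 1*(2n - 2) + (-3)
(2n - 2)^2 = 4n^2 - 8n + 4
Expand and combine: 4n^2 - 6n - 1


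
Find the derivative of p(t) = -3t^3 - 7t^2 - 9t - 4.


Apply the power rule term by term:
  d/dt(-3t^3) = -9t^2
  d/dt(-7t^2) = -14t
  d/dt(-9t) = -9
  d/dt(-4) = 0
p'(t) = -9t^2 - 14t - 9


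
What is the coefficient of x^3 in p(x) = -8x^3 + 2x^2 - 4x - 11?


Read off the coefficient of x^3: -8


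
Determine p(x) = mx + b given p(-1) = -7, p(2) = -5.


p(x) = mx + b. Using p(-1)=-7, p(2)=-5:
m = (-7 + 5)/(-1 - 2) = -2/-3 = 2/3
b = -7 - m*(-1) = -7 + 2/3 = -19/3
p(x) = (2/3)x - (19/3)


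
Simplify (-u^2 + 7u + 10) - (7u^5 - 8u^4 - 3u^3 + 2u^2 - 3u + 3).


Distribute the minus sign:
  (-u^2 + 7u + 10)
- (7u^5 - 8u^4 - 3u^3 + 2u^2 - 3u + 3)
Negate second polynomial: -7u^5 + 8u^4 + 3u^3 - 2u^2 + 3u - 3
Add: -7u^5 + 8u^4 + 3u^3 - 3u^2 + 10u + 7


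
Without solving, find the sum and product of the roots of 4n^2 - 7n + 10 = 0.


For an^2+bn+c=0: sum = -b/a, product = c/a.
a=4, b=-7, c=10
Sum = -(-7)/4 = 7/4
Product = (10)/4 = 5/2


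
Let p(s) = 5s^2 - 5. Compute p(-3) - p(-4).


p(-3) = 40
p(-4) = 75
p(-3) - p(-4) = 40 - 75 = -35


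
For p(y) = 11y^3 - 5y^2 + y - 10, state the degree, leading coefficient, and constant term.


Highest power of y is 3, with coefficient 11. Constant term is -10.
Degree = 3, leading coefficient = 11, constant term = -10


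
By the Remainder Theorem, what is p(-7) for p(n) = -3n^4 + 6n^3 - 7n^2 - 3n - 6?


By the Remainder Theorem, the remainder equals p(-7):
  -3*(-7)^4 = -7203
  6*(-7)^3 = -2058
  -7*(-7)^2 = -343
  -3*(-7)^1 = 21
  constant: -6
Sum: -7203 - 2058 - 343 + 21 - 6 = -9589


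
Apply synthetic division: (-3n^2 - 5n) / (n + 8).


Synthetic division with c = -8. Coefficients: -3, -5, 0
Bring down -3.
  -3 * -8 = 24; 24 - 5 = 19
  19 * -8 = -152; -152 + 0 = -152
Quotient: -3n + 19, Remainder: -152


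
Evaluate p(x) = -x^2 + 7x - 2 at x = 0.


Using direct substitution:
  -1 * (0)^2 = 0
  7 * (0)^1 = 0
  constant: -2
Sum = 0 + 0 - 2 = -2


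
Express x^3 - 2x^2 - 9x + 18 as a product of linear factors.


Try integer roots (divisors of 18). x=3: p(3)=0.
Divide out (x - 3): quotient is x^2 + x - 6.
Factor the quadratic: (x + 3)(x - 2)
Result: (x - 3)(x + 3)(x - 2)


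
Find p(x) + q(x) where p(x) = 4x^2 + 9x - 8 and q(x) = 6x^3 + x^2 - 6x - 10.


Align terms by degree and add:
  4x^2 + 9x - 8
+ 6x^3 + x^2 - 6x - 10
= 6x^3 + 5x^2 + 3x - 18


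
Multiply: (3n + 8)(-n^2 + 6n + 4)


Distribute each term of the first polynomial:
  (3n)(-n^2 + 6n + 4) = -3n^3 + 18n^2 + 12n
  (8)(-n^2 + 6n + 4) = -8n^2 + 48n + 32
Sum: -3n^3 + 10n^2 + 60n + 32


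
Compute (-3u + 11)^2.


Expand (-3u + 11)^2 by repeated multiplication:
= 9u^2 - 66u + 121


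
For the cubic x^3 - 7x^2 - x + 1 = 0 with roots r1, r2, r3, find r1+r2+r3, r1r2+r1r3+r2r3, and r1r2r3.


Monic cubic x^3+bx^2+cx+d=0: sum=-b, pairwise sum=c, product=-d.
b=-7, c=-1, d=1
r1+r2+r3 = 7
r1r2+r1r3+r2r3 = -1
r1r2r3 = -1


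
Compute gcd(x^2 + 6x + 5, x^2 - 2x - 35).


Factor each:
  x^2 + 6x + 5 = (x + 5)(x + 1)
  x^2 - 2x - 35 = (x + 5)(x - 7)
Common monic factor: x + 5


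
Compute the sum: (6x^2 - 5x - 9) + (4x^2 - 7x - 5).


Align terms by degree and add:
  6x^2 - 5x - 9
+ 4x^2 - 7x - 5
= 10x^2 - 12x - 14


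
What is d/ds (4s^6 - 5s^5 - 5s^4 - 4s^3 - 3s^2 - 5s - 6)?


Apply the power rule term by term:
  d/ds(4s^6) = 24s^5
  d/ds(-5s^5) = -25s^4
  d/ds(-5s^4) = -20s^3
  d/ds(-4s^3) = -12s^2
  d/ds(-3s^2) = -6s
  d/ds(-5s) = -5
  d/ds(-6) = 0
p'(s) = 24s^5 - 25s^4 - 20s^3 - 12s^2 - 6s - 5


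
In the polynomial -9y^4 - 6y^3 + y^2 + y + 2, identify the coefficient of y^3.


Read off the coefficient of y^3: -6


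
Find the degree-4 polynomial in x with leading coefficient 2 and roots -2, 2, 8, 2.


p(x) = 2(x + 2)(x - 2)(x - 8)(x - 2)
Expand: 2x^4 - 20x^3 + 24x^2 + 80x - 128


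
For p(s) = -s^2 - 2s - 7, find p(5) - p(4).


p(5) = -42
p(4) = -31
p(5) - p(4) = -42 + 31 = -11


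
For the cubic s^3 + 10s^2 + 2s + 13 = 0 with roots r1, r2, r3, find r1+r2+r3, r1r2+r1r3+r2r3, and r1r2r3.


Monic cubic s^3+bs^2+cs+d=0: sum=-b, pairwise sum=c, product=-d.
b=10, c=2, d=13
r1+r2+r3 = -10
r1r2+r1r3+r2r3 = 2
r1r2r3 = -13


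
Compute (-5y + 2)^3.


Expand (-5y + 2)^3 by repeated multiplication:
  (-5y + 2)^2 = 25y^2 - 20y + 4
= -125y^3 + 150y^2 - 60y + 8


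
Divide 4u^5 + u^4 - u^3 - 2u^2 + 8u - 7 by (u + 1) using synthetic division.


Synthetic division with c = -1. Coefficients: 4, 1, -1, -2, 8, -7
Bring down 4.
  4 * -1 = -4; -4 + 1 = -3
  -3 * -1 = 3; 3 - 1 = 2
  2 * -1 = -2; -2 - 2 = -4
  -4 * -1 = 4; 4 + 8 = 12
  12 * -1 = -12; -12 - 7 = -19
Quotient: 4u^4 - 3u^3 + 2u^2 - 4u + 12, Remainder: -19


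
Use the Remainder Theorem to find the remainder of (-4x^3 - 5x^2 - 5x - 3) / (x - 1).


By the Remainder Theorem, the remainder equals p(1):
  -4*(1)^3 = -4
  -5*(1)^2 = -5
  -5*(1)^1 = -5
  constant: -3
Sum: -4 - 5 - 5 - 3 = -17


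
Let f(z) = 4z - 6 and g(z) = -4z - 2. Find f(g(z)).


Substitute g(z) into f:
f(g(z)) = 4*(-4z - 2) + (-6)
Expand and combine: -16z - 14


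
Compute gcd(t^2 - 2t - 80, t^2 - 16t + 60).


Factor each:
  t^2 - 2t - 80 = (t - 10)(t + 8)
  t^2 - 16t + 60 = (t - 10)(t - 6)
Common monic factor: t - 10


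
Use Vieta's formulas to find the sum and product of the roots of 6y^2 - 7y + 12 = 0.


For ay^2+by+c=0: sum = -b/a, product = c/a.
a=6, b=-7, c=12
Sum = -(-7)/6 = 7/6
Product = (12)/6 = 2


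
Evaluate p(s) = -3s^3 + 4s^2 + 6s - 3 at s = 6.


Using direct substitution:
  -3 * (6)^3 = -648
  4 * (6)^2 = 144
  6 * (6)^1 = 36
  constant: -3
Sum = -648 + 144 + 36 - 3 = -471


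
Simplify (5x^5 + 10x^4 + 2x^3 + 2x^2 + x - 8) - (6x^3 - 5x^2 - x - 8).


Distribute the minus sign:
  (5x^5 + 10x^4 + 2x^3 + 2x^2 + x - 8)
- (6x^3 - 5x^2 - x - 8)
Negate second polynomial: -6x^3 + 5x^2 + x + 8
Add: 5x^5 + 10x^4 - 4x^3 + 7x^2 + 2x


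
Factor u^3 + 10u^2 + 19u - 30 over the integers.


Try integer roots (divisors of -30). u=1: p(1)=0.
Divide out (u - 1): quotient is u^2 + 11u + 30.
Factor the quadratic: (u + 6)(u + 5)
Result: (u - 1)(u + 6)(u + 5)


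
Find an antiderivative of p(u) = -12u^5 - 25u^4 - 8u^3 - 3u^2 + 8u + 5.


Reverse power rule on each term:
  ∫ -12u^5 du = -2u^6
  ∫ -25u^4 du = -5u^5
  ∫ -8u^3 du = -2u^4
  ∫ -3u^2 du = -u^3
  ∫ 8u du = 4u^2
  ∫ 5 du = 5u
F(u) = -2u^6 - 5u^5 - 2u^4 - u^3 + 4u^2 + 5u + C


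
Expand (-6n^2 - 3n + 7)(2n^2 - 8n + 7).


Distribute each term of the first polynomial:
  (-6n^2)(2n^2 - 8n + 7) = -12n^4 + 48n^3 - 42n^2
  (-3n)(2n^2 - 8n + 7) = -6n^3 + 24n^2 - 21n
  (7)(2n^2 - 8n + 7) = 14n^2 - 56n + 49
Sum: -12n^4 + 42n^3 - 4n^2 - 77n + 49


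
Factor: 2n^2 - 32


Roots satisfy r1 + r2 = -b/a = 0 and r1*r2 = c/a = -16.
So r1 = 4, r2 = -4.
2n^2 - 32 = 2(n - r1)(n - r2) = 2(n - 4)(n + 4)


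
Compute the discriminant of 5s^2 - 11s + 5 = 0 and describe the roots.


D = b^2 - 4ac = (-11)^2 - 4(5)(5) = 121 - 100 = 21
Since D > 0: two distinct irrational roots


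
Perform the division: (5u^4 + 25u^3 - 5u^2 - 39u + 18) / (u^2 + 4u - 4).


(5u^4 + 25u^3 - 5u^2 - 39u + 18) / (u^2 + 4u - 4)
Step 1: 5u^2 * (u^2 + 4u - 4) = 5u^4 + 20u^3 - 20u^2; subtract.
Step 2: 5u * (u^2 + 4u - 4) = 5u^3 + 20u^2 - 20u; subtract.
Step 3: -5 * (u^2 + 4u - 4) = -5u^2 - 20u + 20; subtract.
Quotient: 5u^2 + 5u - 5, Remainder: u - 2


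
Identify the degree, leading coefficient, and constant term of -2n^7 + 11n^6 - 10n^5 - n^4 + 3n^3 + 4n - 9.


Highest power of n is 7, with coefficient -2. Constant term is -9.
Degree = 7, leading coefficient = -2, constant term = -9


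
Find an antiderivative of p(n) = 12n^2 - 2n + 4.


Reverse power rule on each term:
  ∫ 12n^2 dn = 4n^3
  ∫ -2n dn = -n^2
  ∫ 4 dn = 4n
F(n) = 4n^3 - n^2 + 4n + C


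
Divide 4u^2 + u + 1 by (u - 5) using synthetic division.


Synthetic division with c = 5. Coefficients: 4, 1, 1
Bring down 4.
  4 * 5 = 20; 20 + 1 = 21
  21 * 5 = 105; 105 + 1 = 106
Quotient: 4u + 21, Remainder: 106


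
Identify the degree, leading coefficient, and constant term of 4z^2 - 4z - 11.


Highest power of z is 2, with coefficient 4. Constant term is -11.
Degree = 2, leading coefficient = 4, constant term = -11


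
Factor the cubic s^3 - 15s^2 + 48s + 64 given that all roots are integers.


Try integer roots (divisors of 64). s=8: p(8)=0.
Divide out (s - 8): quotient is s^2 - 7s - 8.
Factor the quadratic: (s + 1)(s - 8)
Result: (s - 8)(s + 1)(s - 8)


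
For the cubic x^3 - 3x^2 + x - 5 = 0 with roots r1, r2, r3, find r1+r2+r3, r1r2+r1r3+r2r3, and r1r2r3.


Monic cubic x^3+bx^2+cx+d=0: sum=-b, pairwise sum=c, product=-d.
b=-3, c=1, d=-5
r1+r2+r3 = 3
r1r2+r1r3+r2r3 = 1
r1r2r3 = 5


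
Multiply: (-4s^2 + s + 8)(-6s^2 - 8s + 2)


Distribute each term of the first polynomial:
  (-4s^2)(-6s^2 - 8s + 2) = 24s^4 + 32s^3 - 8s^2
  (s)(-6s^2 - 8s + 2) = -6s^3 - 8s^2 + 2s
  (8)(-6s^2 - 8s + 2) = -48s^2 - 64s + 16
Sum: 24s^4 + 26s^3 - 64s^2 - 62s + 16


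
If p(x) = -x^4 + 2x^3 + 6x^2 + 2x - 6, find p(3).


Using direct substitution:
  -1 * (3)^4 = -81
  2 * (3)^3 = 54
  6 * (3)^2 = 54
  2 * (3)^1 = 6
  constant: -6
Sum = -81 + 54 + 54 + 6 - 6 = 27


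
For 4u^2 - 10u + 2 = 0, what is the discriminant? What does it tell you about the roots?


D = b^2 - 4ac = (-10)^2 - 4(4)(2) = 100 - 32 = 68
Since D > 0: two distinct irrational roots


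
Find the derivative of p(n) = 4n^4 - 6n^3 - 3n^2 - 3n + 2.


Apply the power rule term by term:
  d/dn(4n^4) = 16n^3
  d/dn(-6n^3) = -18n^2
  d/dn(-3n^2) = -6n
  d/dn(-3n) = -3
  d/dn(2) = 0
p'(n) = 16n^3 - 18n^2 - 6n - 3


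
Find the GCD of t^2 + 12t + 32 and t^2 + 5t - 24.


Factor each:
  t^2 + 12t + 32 = (t + 8)(t + 4)
  t^2 + 5t - 24 = (t + 8)(t - 3)
Common monic factor: t + 8


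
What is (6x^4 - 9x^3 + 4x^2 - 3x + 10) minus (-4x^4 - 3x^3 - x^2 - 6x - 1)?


Distribute the minus sign:
  (6x^4 - 9x^3 + 4x^2 - 3x + 10)
- (-4x^4 - 3x^3 - x^2 - 6x - 1)
Negate second polynomial: 4x^4 + 3x^3 + x^2 + 6x + 1
Add: 10x^4 - 6x^3 + 5x^2 + 3x + 11


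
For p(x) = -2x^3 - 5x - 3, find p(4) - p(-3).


p(4) = -151
p(-3) = 66
p(4) - p(-3) = -151 - 66 = -217


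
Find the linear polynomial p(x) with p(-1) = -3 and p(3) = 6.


p(x) = mx + b. Using p(-1)=-3, p(3)=6:
m = (-3 - 6)/(-1 - 3) = -9/-4 = 9/4
b = -3 - m*(-1) = -3 + 9/4 = -3/4
p(x) = (9/4)x - (3/4)


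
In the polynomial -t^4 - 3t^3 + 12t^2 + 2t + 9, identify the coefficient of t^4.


Read off the coefficient of t^4: -1


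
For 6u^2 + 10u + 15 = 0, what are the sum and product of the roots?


For au^2+bu+c=0: sum = -b/a, product = c/a.
a=6, b=10, c=15
Sum = -(10)/6 = -5/3
Product = (15)/6 = 5/2


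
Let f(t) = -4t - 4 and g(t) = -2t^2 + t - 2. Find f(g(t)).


Substitute g(t) into f:
f(g(t)) = -4*(-2t^2 + t - 2) + (-4)
Expand and combine: 8t^2 - 4t + 4


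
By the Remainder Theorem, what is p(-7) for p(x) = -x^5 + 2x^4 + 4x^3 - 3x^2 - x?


By the Remainder Theorem, the remainder equals p(-7):
  -1*(-7)^5 = 16807
  2*(-7)^4 = 4802
  4*(-7)^3 = -1372
  -3*(-7)^2 = -147
  -1*(-7)^1 = 7
  constant: 0
Sum: 16807 + 4802 - 1372 - 147 + 7 + 0 = 20097


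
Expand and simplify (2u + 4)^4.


Expand (2u + 4)^4 by repeated multiplication:
  (2u + 4)^2 = 4u^2 + 16u + 16
  (2u + 4)^3 = 8u^3 + 48u^2 + 96u + 64
= 16u^4 + 128u^3 + 384u^2 + 512u + 256


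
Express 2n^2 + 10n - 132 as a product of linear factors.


Roots satisfy r1 + r2 = -b/a = -5 and r1*r2 = c/a = -66.
So r1 = -11, r2 = 6.
2n^2 + 10n - 132 = 2(n - r1)(n - r2) = 2(n + 11)(n - 6)


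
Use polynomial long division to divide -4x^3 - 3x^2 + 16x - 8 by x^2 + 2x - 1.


(-4x^3 - 3x^2 + 16x - 8) / (x^2 + 2x - 1)
Step 1: -4x * (x^2 + 2x - 1) = -4x^3 - 8x^2 + 4x; subtract.
Step 2: 5 * (x^2 + 2x - 1) = 5x^2 + 10x - 5; subtract.
Quotient: -4x + 5, Remainder: 2x - 3


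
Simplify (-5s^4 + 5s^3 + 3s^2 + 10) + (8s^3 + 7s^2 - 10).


Align terms by degree and add:
  -5s^4 + 5s^3 + 3s^2 + 10
+ 8s^3 + 7s^2 - 10
= -5s^4 + 13s^3 + 10s^2


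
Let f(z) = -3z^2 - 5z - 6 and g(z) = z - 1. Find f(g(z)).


Substitute g(z) into f:
f(g(z)) = -3*(z - 1)^2 + (-5)*(z - 1) + (-6)
(z - 1)^2 = z^2 - 2z + 1
Expand and combine: -3z^2 + z - 4


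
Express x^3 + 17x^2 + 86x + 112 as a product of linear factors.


Try integer roots (divisors of 112). x=-2: p(-2)=0.
Divide out (x + 2): quotient is x^2 + 15x + 56.
Factor the quadratic: (x + 8)(x + 7)
Result: (x + 2)(x + 8)(x + 7)


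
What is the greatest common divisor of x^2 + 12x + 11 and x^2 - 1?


Factor each:
  x^2 + 12x + 11 = (x + 1)(x + 11)
  x^2 - 1 = (x + 1)(x - 1)
Common monic factor: x + 1


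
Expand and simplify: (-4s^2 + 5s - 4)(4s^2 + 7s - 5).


Distribute each term of the first polynomial:
  (-4s^2)(4s^2 + 7s - 5) = -16s^4 - 28s^3 + 20s^2
  (5s)(4s^2 + 7s - 5) = 20s^3 + 35s^2 - 25s
  (-4)(4s^2 + 7s - 5) = -16s^2 - 28s + 20
Sum: -16s^4 - 8s^3 + 39s^2 - 53s + 20


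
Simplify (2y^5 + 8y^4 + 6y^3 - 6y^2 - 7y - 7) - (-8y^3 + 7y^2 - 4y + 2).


Distribute the minus sign:
  (2y^5 + 8y^4 + 6y^3 - 6y^2 - 7y - 7)
- (-8y^3 + 7y^2 - 4y + 2)
Negate second polynomial: 8y^3 - 7y^2 + 4y - 2
Add: 2y^5 + 8y^4 + 14y^3 - 13y^2 - 3y - 9


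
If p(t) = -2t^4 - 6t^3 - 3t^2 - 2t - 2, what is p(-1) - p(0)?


p(-1) = 1
p(0) = -2
p(-1) - p(0) = 1 + 2 = 3


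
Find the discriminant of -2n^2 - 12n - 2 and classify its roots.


D = b^2 - 4ac = (-12)^2 - 4(-2)(-2) = 144 - 16 = 128
Since D > 0: two distinct irrational roots


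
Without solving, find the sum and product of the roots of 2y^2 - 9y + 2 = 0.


For ay^2+by+c=0: sum = -b/a, product = c/a.
a=2, b=-9, c=2
Sum = -(-9)/2 = 9/2
Product = (2)/2 = 1


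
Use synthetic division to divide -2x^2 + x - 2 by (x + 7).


Synthetic division with c = -7. Coefficients: -2, 1, -2
Bring down -2.
  -2 * -7 = 14; 14 + 1 = 15
  15 * -7 = -105; -105 - 2 = -107
Quotient: -2x + 15, Remainder: -107


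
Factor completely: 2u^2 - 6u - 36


Roots satisfy r1 + r2 = -b/a = 3 and r1*r2 = c/a = -18.
So r1 = 6, r2 = -3.
2u^2 - 6u - 36 = 2(u - r1)(u - r2) = 2(u - 6)(u + 3)


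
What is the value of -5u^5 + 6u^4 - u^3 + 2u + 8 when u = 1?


Using direct substitution:
  -5 * (1)^5 = -5
  6 * (1)^4 = 6
  -1 * (1)^3 = -1
  0 * (1)^2 = 0
  2 * (1)^1 = 2
  constant: 8
Sum = -5 + 6 - 1 + 0 + 2 + 8 = 10


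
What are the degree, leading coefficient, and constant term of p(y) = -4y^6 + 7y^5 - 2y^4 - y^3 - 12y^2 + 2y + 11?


Highest power of y is 6, with coefficient -4. Constant term is 11.
Degree = 6, leading coefficient = -4, constant term = 11


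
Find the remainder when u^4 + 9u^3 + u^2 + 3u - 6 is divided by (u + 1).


By the Remainder Theorem, the remainder equals p(-1):
  1*(-1)^4 = 1
  9*(-1)^3 = -9
  1*(-1)^2 = 1
  3*(-1)^1 = -3
  constant: -6
Sum: 1 - 9 + 1 - 3 - 6 = -16


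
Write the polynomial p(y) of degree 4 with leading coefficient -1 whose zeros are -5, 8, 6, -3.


p(y) = -(y + 5)(y - 8)(y - 6)(y + 3)
Expand: -y^4 + 6y^3 + 49y^2 - 174y - 720


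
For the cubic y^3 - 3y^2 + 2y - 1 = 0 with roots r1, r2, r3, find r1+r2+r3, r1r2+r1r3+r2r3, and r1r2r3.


Monic cubic y^3+by^2+cy+d=0: sum=-b, pairwise sum=c, product=-d.
b=-3, c=2, d=-1
r1+r2+r3 = 3
r1r2+r1r3+r2r3 = 2
r1r2r3 = 1


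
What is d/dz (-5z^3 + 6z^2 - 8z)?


Apply the power rule term by term:
  d/dz(-5z^3) = -15z^2
  d/dz(6z^2) = 12z
  d/dz(-8z) = -8
p'(z) = -15z^2 + 12z - 8


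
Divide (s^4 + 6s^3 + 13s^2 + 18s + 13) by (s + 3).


(s^4 + 6s^3 + 13s^2 + 18s + 13) / (s + 3)
Step 1: s^3 * (s + 3) = s^4 + 3s^3; subtract.
Step 2: 3s^2 * (s + 3) = 3s^3 + 9s^2; subtract.
Step 3: 4s * (s + 3) = 4s^2 + 12s; subtract.
Step 4: 6 * (s + 3) = 6s + 18; subtract.
Quotient: s^3 + 3s^2 + 4s + 6, Remainder: -5


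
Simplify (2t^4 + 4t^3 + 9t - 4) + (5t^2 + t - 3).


Align terms by degree and add:
  2t^4 + 4t^3 + 9t - 4
+ 5t^2 + t - 3
= 2t^4 + 4t^3 + 5t^2 + 10t - 7


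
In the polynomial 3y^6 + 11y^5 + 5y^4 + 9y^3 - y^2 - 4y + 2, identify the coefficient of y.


Read off the coefficient of y: -4


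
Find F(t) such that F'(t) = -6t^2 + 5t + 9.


Reverse power rule on each term:
  ∫ -6t^2 dt = -2t^3
  ∫ 5t dt = (5/2)t^2
  ∫ 9 dt = 9t
F(t) = -2t^3 + (5/2)t^2 + 9t + C


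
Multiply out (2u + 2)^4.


Expand (2u + 2)^4 by repeated multiplication:
  (2u + 2)^2 = 4u^2 + 8u + 4
  (2u + 2)^3 = 8u^3 + 24u^2 + 24u + 8
= 16u^4 + 64u^3 + 96u^2 + 64u + 16


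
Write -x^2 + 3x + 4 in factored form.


Roots satisfy r1 + r2 = -b/a = 3 and r1*r2 = c/a = -4.
So r1 = -1, r2 = 4.
-x^2 + 3x + 4 = -(x - r1)(x - r2) = -(x + 1)(x - 4)


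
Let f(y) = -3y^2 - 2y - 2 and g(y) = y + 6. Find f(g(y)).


Substitute g(y) into f:
f(g(y)) = -3*(y + 6)^2 + (-2)*(y + 6) + (-2)
(y + 6)^2 = y^2 + 12y + 36
Expand and combine: -3y^2 - 38y - 122


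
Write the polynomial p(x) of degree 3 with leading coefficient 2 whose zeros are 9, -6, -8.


p(x) = 2(x - 9)(x + 6)(x + 8)
Expand: 2x^3 + 10x^2 - 156x - 864


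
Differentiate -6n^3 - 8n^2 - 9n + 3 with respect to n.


Apply the power rule term by term:
  d/dn(-6n^3) = -18n^2
  d/dn(-8n^2) = -16n
  d/dn(-9n) = -9
  d/dn(3) = 0
p'(n) = -18n^2 - 16n - 9


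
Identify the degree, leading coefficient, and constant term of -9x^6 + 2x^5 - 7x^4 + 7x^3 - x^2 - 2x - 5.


Highest power of x is 6, with coefficient -9. Constant term is -5.
Degree = 6, leading coefficient = -9, constant term = -5


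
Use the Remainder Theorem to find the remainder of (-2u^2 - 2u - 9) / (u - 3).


By the Remainder Theorem, the remainder equals p(3):
  -2*(3)^2 = -18
  -2*(3)^1 = -6
  constant: -9
Sum: -18 - 6 - 9 = -33


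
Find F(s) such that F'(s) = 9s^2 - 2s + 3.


Reverse power rule on each term:
  ∫ 9s^2 ds = 3s^3
  ∫ -2s ds = -s^2
  ∫ 3 ds = 3s
F(s) = 3s^3 - s^2 + 3s + C


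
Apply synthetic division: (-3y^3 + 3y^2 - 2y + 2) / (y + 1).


Synthetic division with c = -1. Coefficients: -3, 3, -2, 2
Bring down -3.
  -3 * -1 = 3; 3 + 3 = 6
  6 * -1 = -6; -6 - 2 = -8
  -8 * -1 = 8; 8 + 2 = 10
Quotient: -3y^2 + 6y - 8, Remainder: 10


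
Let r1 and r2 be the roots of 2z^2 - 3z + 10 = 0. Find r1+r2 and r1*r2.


For az^2+bz+c=0: sum = -b/a, product = c/a.
a=2, b=-3, c=10
Sum = -(-3)/2 = 3/2
Product = (10)/2 = 5


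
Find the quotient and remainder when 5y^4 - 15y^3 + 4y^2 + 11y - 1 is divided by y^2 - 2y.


(5y^4 - 15y^3 + 4y^2 + 11y - 1) / (y^2 - 2y)
Step 1: 5y^2 * (y^2 - 2y) = 5y^4 - 10y^3; subtract.
Step 2: -5y * (y^2 - 2y) = -5y^3 + 10y^2; subtract.
Step 3: -6 * (y^2 - 2y) = -6y^2 + 12y; subtract.
Quotient: 5y^2 - 5y - 6, Remainder: -y - 1


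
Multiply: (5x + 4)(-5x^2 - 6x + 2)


Distribute each term of the first polynomial:
  (5x)(-5x^2 - 6x + 2) = -25x^3 - 30x^2 + 10x
  (4)(-5x^2 - 6x + 2) = -20x^2 - 24x + 8
Sum: -25x^3 - 50x^2 - 14x + 8


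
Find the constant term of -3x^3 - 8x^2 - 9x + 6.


Read off the constant term: 6


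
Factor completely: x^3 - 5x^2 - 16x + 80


Try integer roots (divisors of 80). x=-4: p(-4)=0.
Divide out (x + 4): quotient is x^2 - 9x + 20.
Factor the quadratic: (x - 4)(x - 5)
Result: (x + 4)(x - 4)(x - 5)


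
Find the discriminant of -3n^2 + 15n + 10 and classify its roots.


D = b^2 - 4ac = (15)^2 - 4(-3)(10) = 225 + 120 = 345
Since D > 0: two distinct irrational roots


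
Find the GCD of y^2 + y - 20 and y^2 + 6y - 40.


Factor each:
  y^2 + y - 20 = (y - 4)(y + 5)
  y^2 + 6y - 40 = (y - 4)(y + 10)
Common monic factor: y - 4


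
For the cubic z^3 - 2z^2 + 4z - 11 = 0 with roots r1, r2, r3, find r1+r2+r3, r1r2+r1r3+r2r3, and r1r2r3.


Monic cubic z^3+bz^2+cz+d=0: sum=-b, pairwise sum=c, product=-d.
b=-2, c=4, d=-11
r1+r2+r3 = 2
r1r2+r1r3+r2r3 = 4
r1r2r3 = 11


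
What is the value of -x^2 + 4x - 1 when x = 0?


Using direct substitution:
  -1 * (0)^2 = 0
  4 * (0)^1 = 0
  constant: -1
Sum = 0 + 0 - 1 = -1


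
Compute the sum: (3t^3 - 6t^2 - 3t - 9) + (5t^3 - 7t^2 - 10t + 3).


Align terms by degree and add:
  3t^3 - 6t^2 - 3t - 9
+ 5t^3 - 7t^2 - 10t + 3
= 8t^3 - 13t^2 - 13t - 6


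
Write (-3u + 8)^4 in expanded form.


Expand (-3u + 8)^4 by repeated multiplication:
  (-3u + 8)^2 = 9u^2 - 48u + 64
  (-3u + 8)^3 = -27u^3 + 216u^2 - 576u + 512
= 81u^4 - 864u^3 + 3456u^2 - 6144u + 4096


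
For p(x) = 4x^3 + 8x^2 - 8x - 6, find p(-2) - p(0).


p(-2) = 10
p(0) = -6
p(-2) - p(0) = 10 + 6 = 16


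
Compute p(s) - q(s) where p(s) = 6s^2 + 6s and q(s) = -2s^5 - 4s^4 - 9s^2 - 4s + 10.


Distribute the minus sign:
  (6s^2 + 6s)
- (-2s^5 - 4s^4 - 9s^2 - 4s + 10)
Negate second polynomial: 2s^5 + 4s^4 + 9s^2 + 4s - 10
Add: 2s^5 + 4s^4 + 15s^2 + 10s - 10


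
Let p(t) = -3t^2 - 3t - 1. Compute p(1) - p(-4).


p(1) = -7
p(-4) = -37
p(1) - p(-4) = -7 + 37 = 30


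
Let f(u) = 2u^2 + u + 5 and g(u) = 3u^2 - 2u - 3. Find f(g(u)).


Substitute g(u) into f:
f(g(u)) = 2*(3u^2 - 2u - 3)^2 + 1*(3u^2 - 2u - 3) + 5
(3u^2 - 2u - 3)^2 = 9u^4 - 12u^3 - 14u^2 + 12u + 9
Expand and combine: 18u^4 - 24u^3 - 25u^2 + 22u + 20


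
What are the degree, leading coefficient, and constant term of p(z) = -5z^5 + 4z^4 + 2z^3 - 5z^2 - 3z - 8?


Highest power of z is 5, with coefficient -5. Constant term is -8.
Degree = 5, leading coefficient = -5, constant term = -8
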